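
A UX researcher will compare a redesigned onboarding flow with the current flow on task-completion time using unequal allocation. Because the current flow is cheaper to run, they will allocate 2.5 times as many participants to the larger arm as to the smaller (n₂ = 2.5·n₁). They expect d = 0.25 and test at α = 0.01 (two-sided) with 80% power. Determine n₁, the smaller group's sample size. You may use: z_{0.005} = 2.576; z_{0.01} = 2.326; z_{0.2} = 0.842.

With allocation ratio k = n₂/n₁ = 2.5, Var(x̄₁−x̄₂) = σ²(1/n₁ + 1/(k·n₁)) = σ²·(k+1)/(k·n₁).
So n₁ = (1 + 1/k)·((z_{α/2} + z_β)/d)² = 1.400 × (3.418/0.25)².
n₁ = 1.400 × 186.92 = 261.7.
Round up: n₁ = 262, giving n₂ = 2.5 × 262 = 655.

n₁ = 262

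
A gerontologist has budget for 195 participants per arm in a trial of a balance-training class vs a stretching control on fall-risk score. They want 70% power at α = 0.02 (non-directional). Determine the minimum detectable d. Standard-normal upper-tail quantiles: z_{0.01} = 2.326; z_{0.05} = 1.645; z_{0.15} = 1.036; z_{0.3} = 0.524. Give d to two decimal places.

d_min ≈ 0.29

For two independent groups of n = 195 each: d_min = (z_{α/2} + z_β)·√(2/n).
z-sum = 2.326 + 0.524 = 2.850.
d_min = 2.850 × √(2/195) = 2.850 × 0.1013 = 0.289.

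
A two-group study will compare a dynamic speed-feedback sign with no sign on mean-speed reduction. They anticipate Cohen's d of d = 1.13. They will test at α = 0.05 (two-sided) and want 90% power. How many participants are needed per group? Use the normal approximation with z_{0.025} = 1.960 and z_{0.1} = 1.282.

For two independent groups with equal n: n = 2·((z_{α/2} + z_β) / d)².
z_{α/2} + z_β = 1.960 + 1.282 = 3.242.
n = 2 × (3.242 / 1.13)² = 2 × 2.869² = 2 × 8.23 = 16.5.
Round up to the next whole participant.

n = 17 per group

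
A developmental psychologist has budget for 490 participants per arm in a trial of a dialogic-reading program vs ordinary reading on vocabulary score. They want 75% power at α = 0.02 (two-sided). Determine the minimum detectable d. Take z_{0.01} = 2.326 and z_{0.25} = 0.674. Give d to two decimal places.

For two independent groups of n = 490 each: d_min = (z_{α/2} + z_β)·√(2/n).
z-sum = 2.326 + 0.674 = 3.000.
d_min = 3.000 × √(2/490) = 3.000 × 0.0639 = 0.192.

d_min ≈ 0.19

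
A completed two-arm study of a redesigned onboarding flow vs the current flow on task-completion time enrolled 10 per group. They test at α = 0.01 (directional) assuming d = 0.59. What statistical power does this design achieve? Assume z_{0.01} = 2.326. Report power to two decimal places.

For two equal groups, power = Φ(d·√(n/2) − z_{α}).
d·√(n/2) = 0.59 × √(10/2) = 0.59 × 2.236 = 1.319.
z_β = 1.319 − 2.326 = -1.007.
Power = Φ(-1.007) = 0.157.

power ≈ 0.16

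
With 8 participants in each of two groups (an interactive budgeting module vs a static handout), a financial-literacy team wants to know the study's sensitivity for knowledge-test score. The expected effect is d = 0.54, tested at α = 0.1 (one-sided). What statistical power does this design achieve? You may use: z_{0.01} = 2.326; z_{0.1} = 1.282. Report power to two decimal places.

power ≈ 0.42

For two equal groups, power = Φ(d·√(n/2) − z_{α}).
d·√(n/2) = 0.54 × √(8/2) = 0.54 × 2.000 = 1.080.
z_β = 1.080 − 1.282 = -0.202.
Power = Φ(-0.202) = 0.420.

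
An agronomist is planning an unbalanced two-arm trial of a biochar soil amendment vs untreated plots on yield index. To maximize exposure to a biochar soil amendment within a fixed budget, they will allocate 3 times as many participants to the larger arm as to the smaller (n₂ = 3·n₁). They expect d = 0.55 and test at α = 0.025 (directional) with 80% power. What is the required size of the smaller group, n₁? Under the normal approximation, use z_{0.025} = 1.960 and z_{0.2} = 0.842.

n₁ = 35

With allocation ratio k = n₂/n₁ = 3, Var(x̄₁−x̄₂) = σ²(1/n₁ + 1/(k·n₁)) = σ²·(k+1)/(k·n₁).
So n₁ = (1 + 1/k)·((z_{α} + z_β)/d)² = 1.333 × (2.802/0.55)².
n₁ = 1.333 × 25.95 = 34.6.
Round up: n₁ = 35, giving n₂ = 3 × 35 = 105.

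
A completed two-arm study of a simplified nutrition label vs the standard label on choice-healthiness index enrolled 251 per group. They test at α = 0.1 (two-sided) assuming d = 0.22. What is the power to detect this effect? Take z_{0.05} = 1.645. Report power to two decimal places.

For two equal groups, power = Φ(d·√(n/2) − z_{α/2}).
d·√(n/2) = 0.22 × √(251/2) = 0.22 × 11.203 = 2.465.
z_β = 2.465 − 1.645 = 0.820.
Power = Φ(0.820) = 0.794.

power ≈ 0.79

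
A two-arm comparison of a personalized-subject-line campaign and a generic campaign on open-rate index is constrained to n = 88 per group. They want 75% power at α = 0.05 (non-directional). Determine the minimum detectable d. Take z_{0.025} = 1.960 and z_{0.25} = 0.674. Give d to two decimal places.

For two independent groups of n = 88 each: d_min = (z_{α/2} + z_β)·√(2/n).
z-sum = 1.960 + 0.674 = 2.634.
d_min = 2.634 × √(2/88) = 2.634 × 0.1508 = 0.397.

d_min ≈ 0.40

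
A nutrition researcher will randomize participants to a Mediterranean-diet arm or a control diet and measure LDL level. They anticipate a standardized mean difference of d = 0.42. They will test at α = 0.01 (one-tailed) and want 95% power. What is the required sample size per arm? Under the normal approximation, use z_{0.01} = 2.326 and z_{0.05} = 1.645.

For two independent groups with equal n: n = 2·((z_{α} + z_β) / d)².
z_{α} + z_β = 2.326 + 1.645 = 3.971.
n = 2 × (3.971 / 0.42)² = 2 × 9.455² = 2 × 89.39 = 178.8.
Round up to the next whole participant.

n = 179 per group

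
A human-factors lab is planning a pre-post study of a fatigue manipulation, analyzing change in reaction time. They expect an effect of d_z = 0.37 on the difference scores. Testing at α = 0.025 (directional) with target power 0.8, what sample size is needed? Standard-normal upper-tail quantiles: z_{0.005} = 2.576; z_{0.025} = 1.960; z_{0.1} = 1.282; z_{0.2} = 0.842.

n = 58 pairs

For a paired (one-sample on differences) test: n = ((z_{α} + z_β) / d)².
z_{α} + z_β = 1.960 + 0.842 = 2.802.
n = (2.802 / 0.37)² = 7.573² = 57.35.
Round up.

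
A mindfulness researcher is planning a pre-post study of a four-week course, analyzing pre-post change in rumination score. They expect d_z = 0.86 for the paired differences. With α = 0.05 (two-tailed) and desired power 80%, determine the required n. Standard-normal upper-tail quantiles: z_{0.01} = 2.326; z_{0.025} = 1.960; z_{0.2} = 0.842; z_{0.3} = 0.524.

n = 11 pairs

For a paired (one-sample on differences) test: n = ((z_{α/2} + z_β) / d)².
z_{α/2} + z_β = 1.960 + 0.842 = 2.802.
n = (2.802 / 0.86)² = 3.258² = 10.62.
Round up.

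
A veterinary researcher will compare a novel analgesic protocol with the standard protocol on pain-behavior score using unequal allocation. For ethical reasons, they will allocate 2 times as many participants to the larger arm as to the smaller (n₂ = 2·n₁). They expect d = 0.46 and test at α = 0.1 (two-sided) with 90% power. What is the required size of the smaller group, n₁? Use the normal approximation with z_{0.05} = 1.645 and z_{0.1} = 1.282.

n₁ = 61

With allocation ratio k = n₂/n₁ = 2, Var(x̄₁−x̄₂) = σ²(1/n₁ + 1/(k·n₁)) = σ²·(k+1)/(k·n₁).
So n₁ = (1 + 1/k)·((z_{α/2} + z_β)/d)² = 1.500 × (2.927/0.46)².
n₁ = 1.500 × 40.49 = 60.7.
Round up: n₁ = 61, giving n₂ = 2 × 61 = 122.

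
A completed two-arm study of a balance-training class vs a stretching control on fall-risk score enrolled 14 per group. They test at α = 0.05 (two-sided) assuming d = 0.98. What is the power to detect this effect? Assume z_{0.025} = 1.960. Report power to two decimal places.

For two equal groups, power = Φ(d·√(n/2) − z_{α/2}).
d·√(n/2) = 0.98 × √(14/2) = 0.98 × 2.646 = 2.593.
z_β = 2.593 − 1.960 = 0.633.
Power = Φ(0.633) = 0.737.

power ≈ 0.74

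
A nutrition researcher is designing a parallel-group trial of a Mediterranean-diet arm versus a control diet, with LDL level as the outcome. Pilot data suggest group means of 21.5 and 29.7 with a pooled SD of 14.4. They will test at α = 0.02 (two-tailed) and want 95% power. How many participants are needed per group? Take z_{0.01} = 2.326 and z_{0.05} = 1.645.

Cohen's d = |M₁ − M₂| / SD_pooled = |21.5 − 29.7| / 14.4 = 8.2 / 14.4 = 0.569.
For two independent groups with equal n: n = 2·((z_{α/2} + z_β) / d)².
z_{α/2} + z_β = 2.326 + 1.645 = 3.971.
n = 2 × (3.971 / 0.569)² = 2 × 6.979² = 2 × 48.71 = 97.4.
Round up to the next whole participant.

n = 98 per group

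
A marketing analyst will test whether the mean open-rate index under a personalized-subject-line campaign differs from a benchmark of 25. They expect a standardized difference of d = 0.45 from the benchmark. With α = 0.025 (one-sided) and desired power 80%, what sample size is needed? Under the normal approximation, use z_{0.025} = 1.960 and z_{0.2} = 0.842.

For a one-sample test: n = ((z_{α} + z_β) / d)².
z_{α} + z_β = 1.960 + 0.842 = 2.802.
n = (2.802 / 0.45)² = 6.227² = 38.77.
Round up.

n = 39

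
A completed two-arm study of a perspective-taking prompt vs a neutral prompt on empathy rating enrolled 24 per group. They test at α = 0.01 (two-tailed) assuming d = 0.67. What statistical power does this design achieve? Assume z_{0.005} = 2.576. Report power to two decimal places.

For two equal groups, power = Φ(d·√(n/2) − z_{α/2}).
d·√(n/2) = 0.67 × √(24/2) = 0.67 × 3.464 = 2.321.
z_β = 2.321 − 2.576 = -0.255.
Power = Φ(-0.255) = 0.399.

power ≈ 0.40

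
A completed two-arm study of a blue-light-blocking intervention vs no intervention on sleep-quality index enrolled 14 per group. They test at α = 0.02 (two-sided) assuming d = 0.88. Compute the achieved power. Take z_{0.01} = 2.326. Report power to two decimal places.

For two equal groups, power = Φ(d·√(n/2) − z_{α/2}).
d·√(n/2) = 0.88 × √(14/2) = 0.88 × 2.646 = 2.328.
z_β = 2.328 − 2.326 = 0.002.
Power = Φ(0.002) = 0.501.

power ≈ 0.50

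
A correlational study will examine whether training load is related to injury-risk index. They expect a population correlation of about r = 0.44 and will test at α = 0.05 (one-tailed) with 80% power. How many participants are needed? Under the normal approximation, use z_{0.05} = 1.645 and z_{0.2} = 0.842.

Fisher's z: C = ½·ln((1+r)/(1−r)) = ½·ln(2.5714) = 0.4722.
n = ((z_{α} + z_β)/C)² + 3.
(1.645 + 0.842) / 0.4722 = 2.487 / 0.4722 = 5.267.
n = 5.267² + 3 = 27.74 + 3 = 30.7.
Round up.

n = 31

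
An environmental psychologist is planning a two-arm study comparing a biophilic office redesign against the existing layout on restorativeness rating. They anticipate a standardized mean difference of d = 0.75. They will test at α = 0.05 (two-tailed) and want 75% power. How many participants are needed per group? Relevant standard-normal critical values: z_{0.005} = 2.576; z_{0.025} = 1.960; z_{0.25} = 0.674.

n = 25 per group

For two independent groups with equal n: n = 2·((z_{α/2} + z_β) / d)².
z_{α/2} + z_β = 1.960 + 0.674 = 2.634.
n = 2 × (2.634 / 0.75)² = 2 × 3.512² = 2 × 12.33 = 24.7.
Round up to the next whole participant.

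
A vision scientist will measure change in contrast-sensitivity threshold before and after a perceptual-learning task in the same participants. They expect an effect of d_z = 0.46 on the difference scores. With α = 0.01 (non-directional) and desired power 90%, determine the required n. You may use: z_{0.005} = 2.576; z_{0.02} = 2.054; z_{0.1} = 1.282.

n = 71 pairs

For a paired (one-sample on differences) test: n = ((z_{α/2} + z_β) / d)².
z_{α/2} + z_β = 2.576 + 1.282 = 3.858.
n = (3.858 / 0.46)² = 8.387² = 70.34.
Round up.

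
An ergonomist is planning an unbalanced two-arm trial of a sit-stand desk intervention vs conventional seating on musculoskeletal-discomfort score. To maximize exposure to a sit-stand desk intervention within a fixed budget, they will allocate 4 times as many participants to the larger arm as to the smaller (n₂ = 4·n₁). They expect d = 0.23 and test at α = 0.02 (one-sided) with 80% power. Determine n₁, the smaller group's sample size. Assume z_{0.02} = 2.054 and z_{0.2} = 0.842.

n₁ = 199

With allocation ratio k = n₂/n₁ = 4, Var(x̄₁−x̄₂) = σ²(1/n₁ + 1/(k·n₁)) = σ²·(k+1)/(k·n₁).
So n₁ = (1 + 1/k)·((z_{α} + z_β)/d)² = 1.250 × (2.896/0.23)².
n₁ = 1.250 × 158.54 = 198.2.
Round up: n₁ = 199, giving n₂ = 4 × 199 = 796.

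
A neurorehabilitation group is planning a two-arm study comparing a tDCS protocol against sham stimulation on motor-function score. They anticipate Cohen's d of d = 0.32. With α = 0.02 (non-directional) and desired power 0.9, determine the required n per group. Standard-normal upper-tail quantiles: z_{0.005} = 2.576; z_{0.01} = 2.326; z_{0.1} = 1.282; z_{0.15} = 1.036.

n = 255 per group

For two independent groups with equal n: n = 2·((z_{α/2} + z_β) / d)².
z_{α/2} + z_β = 2.326 + 1.282 = 3.608.
n = 2 × (3.608 / 0.32)² = 2 × 11.275² = 2 × 127.13 = 254.3.
Round up to the next whole participant.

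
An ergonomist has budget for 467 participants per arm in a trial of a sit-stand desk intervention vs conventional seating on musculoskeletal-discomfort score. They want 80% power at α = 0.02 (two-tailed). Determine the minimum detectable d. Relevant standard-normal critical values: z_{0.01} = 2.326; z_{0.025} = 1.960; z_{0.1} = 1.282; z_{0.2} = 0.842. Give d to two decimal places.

For two independent groups of n = 467 each: d_min = (z_{α/2} + z_β)·√(2/n).
z-sum = 2.326 + 0.842 = 3.168.
d_min = 3.168 × √(2/467) = 3.168 × 0.0654 = 0.207.

d_min ≈ 0.21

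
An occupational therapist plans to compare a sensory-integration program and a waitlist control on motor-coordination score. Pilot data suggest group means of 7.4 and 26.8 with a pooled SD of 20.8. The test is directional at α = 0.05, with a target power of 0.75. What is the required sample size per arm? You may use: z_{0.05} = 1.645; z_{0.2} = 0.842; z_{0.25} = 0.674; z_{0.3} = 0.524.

Cohen's d = |M₁ − M₂| / SD_pooled = |7.4 − 26.8| / 20.8 = 19.4 / 20.8 = 0.933.
For two independent groups with equal n: n = 2·((z_{α} + z_β) / d)².
z_{α} + z_β = 1.645 + 0.674 = 2.319.
n = 2 × (2.319 / 0.933)² = 2 × 2.486² = 2 × 6.18 = 12.4.
Round up to the next whole participant.

n = 13 per group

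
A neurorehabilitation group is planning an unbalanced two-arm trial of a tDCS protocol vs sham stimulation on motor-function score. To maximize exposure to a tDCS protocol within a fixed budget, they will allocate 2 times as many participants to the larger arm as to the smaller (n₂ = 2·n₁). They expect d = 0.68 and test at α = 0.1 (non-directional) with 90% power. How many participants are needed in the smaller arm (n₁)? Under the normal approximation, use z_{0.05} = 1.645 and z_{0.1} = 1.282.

With allocation ratio k = n₂/n₁ = 2, Var(x̄₁−x̄₂) = σ²(1/n₁ + 1/(k·n₁)) = σ²·(k+1)/(k·n₁).
So n₁ = (1 + 1/k)·((z_{α/2} + z_β)/d)² = 1.500 × (2.927/0.68)².
n₁ = 1.500 × 18.53 = 27.8.
Round up: n₁ = 28, giving n₂ = 2 × 28 = 56.

n₁ = 28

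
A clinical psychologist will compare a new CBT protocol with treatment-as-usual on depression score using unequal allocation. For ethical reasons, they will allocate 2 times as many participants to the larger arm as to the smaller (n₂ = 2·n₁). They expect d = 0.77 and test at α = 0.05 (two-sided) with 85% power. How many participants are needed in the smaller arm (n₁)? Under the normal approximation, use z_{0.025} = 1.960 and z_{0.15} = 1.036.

With allocation ratio k = n₂/n₁ = 2, Var(x̄₁−x̄₂) = σ²(1/n₁ + 1/(k·n₁)) = σ²·(k+1)/(k·n₁).
So n₁ = (1 + 1/k)·((z_{α/2} + z_β)/d)² = 1.500 × (2.996/0.77)².
n₁ = 1.500 × 15.14 = 22.7.
Round up: n₁ = 23, giving n₂ = 2 × 23 = 46.

n₁ = 23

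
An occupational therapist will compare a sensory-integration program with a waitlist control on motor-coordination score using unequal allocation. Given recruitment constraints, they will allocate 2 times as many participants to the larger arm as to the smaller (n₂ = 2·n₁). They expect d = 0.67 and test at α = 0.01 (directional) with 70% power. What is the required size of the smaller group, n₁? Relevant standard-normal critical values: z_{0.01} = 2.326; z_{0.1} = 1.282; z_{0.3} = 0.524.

With allocation ratio k = n₂/n₁ = 2, Var(x̄₁−x̄₂) = σ²(1/n₁ + 1/(k·n₁)) = σ²·(k+1)/(k·n₁).
So n₁ = (1 + 1/k)·((z_{α} + z_β)/d)² = 1.500 × (2.850/0.67)².
n₁ = 1.500 × 18.09 = 27.1.
Round up: n₁ = 28, giving n₂ = 2 × 28 = 56.

n₁ = 28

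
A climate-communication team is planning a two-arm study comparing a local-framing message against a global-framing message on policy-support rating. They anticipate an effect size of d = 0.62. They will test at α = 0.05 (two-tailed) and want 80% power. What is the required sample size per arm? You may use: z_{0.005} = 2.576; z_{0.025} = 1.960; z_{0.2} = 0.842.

n = 41 per group

For two independent groups with equal n: n = 2·((z_{α/2} + z_β) / d)².
z_{α/2} + z_β = 1.960 + 0.842 = 2.802.
n = 2 × (2.802 / 0.62)² = 2 × 4.519² = 2 × 20.42 = 40.8.
Round up to the next whole participant.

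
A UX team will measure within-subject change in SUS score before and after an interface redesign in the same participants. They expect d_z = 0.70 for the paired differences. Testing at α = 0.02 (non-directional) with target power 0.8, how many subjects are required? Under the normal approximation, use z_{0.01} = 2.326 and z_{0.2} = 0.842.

For a paired (one-sample on differences) test: n = ((z_{α/2} + z_β) / d)².
z_{α/2} + z_β = 2.326 + 0.842 = 3.168.
n = (3.168 / 0.70)² = 4.526² = 20.48.
Round up.

n = 21 pairs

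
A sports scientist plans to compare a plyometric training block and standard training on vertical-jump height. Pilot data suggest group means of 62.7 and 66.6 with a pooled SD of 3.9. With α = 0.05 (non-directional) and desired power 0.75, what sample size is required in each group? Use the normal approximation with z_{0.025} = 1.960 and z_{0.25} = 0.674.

Cohen's d = |M₁ − M₂| / SD_pooled = |62.7 − 66.6| / 3.9 = 3.9 / 3.9 = 1.000.
For two independent groups with equal n: n = 2·((z_{α/2} + z_β) / d)².
z_{α/2} + z_β = 1.960 + 0.674 = 2.634.
n = 2 × (2.634 / 1.000)² = 2 × 2.634² = 2 × 6.94 = 13.9.
Round up to the next whole participant.

n = 14 per group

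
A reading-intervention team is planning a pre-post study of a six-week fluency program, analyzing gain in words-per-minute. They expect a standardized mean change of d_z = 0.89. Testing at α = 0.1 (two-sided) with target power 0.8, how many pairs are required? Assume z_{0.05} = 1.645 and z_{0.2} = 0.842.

For a paired (one-sample on differences) test: n = ((z_{α/2} + z_β) / d)².
z_{α/2} + z_β = 1.645 + 0.842 = 2.487.
n = (2.487 / 0.89)² = 2.794² = 7.81.
Round up.

n = 8 pairs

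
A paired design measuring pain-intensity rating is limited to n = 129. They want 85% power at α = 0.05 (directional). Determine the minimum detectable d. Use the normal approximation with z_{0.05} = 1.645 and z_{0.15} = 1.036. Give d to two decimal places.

d_min ≈ 0.24

For a single sample (or paired design) of n = 129: d_min = (z_{α} + z_β)/√n.
z-sum = 1.645 + 1.036 = 2.681.
d_min = 2.681 / √129 = 2.681 / 11.358 = 0.236.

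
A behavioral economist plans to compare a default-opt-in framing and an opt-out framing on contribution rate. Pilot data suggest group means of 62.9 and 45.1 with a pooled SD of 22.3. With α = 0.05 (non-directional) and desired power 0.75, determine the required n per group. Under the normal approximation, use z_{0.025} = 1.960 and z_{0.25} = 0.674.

Cohen's d = |M₁ − M₂| / SD_pooled = |62.9 − 45.1| / 22.3 = 17.8 / 22.3 = 0.798.
For two independent groups with equal n: n = 2·((z_{α/2} + z_β) / d)².
z_{α/2} + z_β = 1.960 + 0.674 = 2.634.
n = 2 × (2.634 / 0.798)² = 2 × 3.301² = 2 × 10.89 = 21.8.
Round up to the next whole participant.

n = 22 per group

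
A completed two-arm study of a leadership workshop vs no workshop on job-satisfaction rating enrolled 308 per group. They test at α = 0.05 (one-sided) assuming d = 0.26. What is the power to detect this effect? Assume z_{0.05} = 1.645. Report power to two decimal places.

For two equal groups, power = Φ(d·√(n/2) − z_{α}).
d·√(n/2) = 0.26 × √(308/2) = 0.26 × 12.410 = 3.227.
z_β = 3.227 − 1.645 = 1.582.
Power = Φ(1.582) = 0.943.

power ≈ 0.94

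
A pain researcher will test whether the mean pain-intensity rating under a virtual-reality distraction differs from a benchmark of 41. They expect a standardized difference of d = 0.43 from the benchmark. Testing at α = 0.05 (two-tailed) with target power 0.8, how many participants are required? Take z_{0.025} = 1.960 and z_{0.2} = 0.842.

n = 43

For a one-sample test: n = ((z_{α/2} + z_β) / d)².
z_{α/2} + z_β = 1.960 + 0.842 = 2.802.
n = (2.802 / 0.43)² = 6.516² = 42.46.
Round up.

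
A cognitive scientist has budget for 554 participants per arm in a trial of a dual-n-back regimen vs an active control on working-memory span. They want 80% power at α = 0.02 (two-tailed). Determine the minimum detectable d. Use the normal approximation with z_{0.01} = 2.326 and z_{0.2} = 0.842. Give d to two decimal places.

d_min ≈ 0.19

For two independent groups of n = 554 each: d_min = (z_{α/2} + z_β)·√(2/n).
z-sum = 2.326 + 0.842 = 3.168.
d_min = 3.168 × √(2/554) = 3.168 × 0.0601 = 0.190.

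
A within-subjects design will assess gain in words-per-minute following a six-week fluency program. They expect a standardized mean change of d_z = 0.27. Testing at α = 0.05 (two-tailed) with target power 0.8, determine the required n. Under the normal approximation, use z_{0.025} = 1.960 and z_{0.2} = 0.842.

n = 108 pairs

For a paired (one-sample on differences) test: n = ((z_{α/2} + z_β) / d)².
z_{α/2} + z_β = 1.960 + 0.842 = 2.802.
n = (2.802 / 0.27)² = 10.378² = 107.70.
Round up.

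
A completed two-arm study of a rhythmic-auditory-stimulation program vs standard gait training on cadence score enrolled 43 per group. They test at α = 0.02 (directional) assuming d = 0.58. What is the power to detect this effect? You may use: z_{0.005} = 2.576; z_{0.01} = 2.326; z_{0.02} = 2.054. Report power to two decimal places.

power ≈ 0.74

For two equal groups, power = Φ(d·√(n/2) − z_{α}).
d·√(n/2) = 0.58 × √(43/2) = 0.58 × 4.637 = 2.689.
z_β = 2.689 − 2.054 = 0.635.
Power = Φ(0.635) = 0.737.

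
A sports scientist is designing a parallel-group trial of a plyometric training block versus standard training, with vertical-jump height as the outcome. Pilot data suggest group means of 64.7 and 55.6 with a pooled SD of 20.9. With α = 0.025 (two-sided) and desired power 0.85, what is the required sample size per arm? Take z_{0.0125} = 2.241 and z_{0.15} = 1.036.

Cohen's d = |M₁ − M₂| / SD_pooled = |64.7 − 55.6| / 20.9 = 9.1 / 20.9 = 0.435.
For two independent groups with equal n: n = 2·((z_{α/2} + z_β) / d)².
z_{α/2} + z_β = 2.241 + 1.036 = 3.277.
n = 2 × (3.277 / 0.435)² = 2 × 7.533² = 2 × 56.75 = 113.5.
Round up to the next whole participant.

n = 114 per group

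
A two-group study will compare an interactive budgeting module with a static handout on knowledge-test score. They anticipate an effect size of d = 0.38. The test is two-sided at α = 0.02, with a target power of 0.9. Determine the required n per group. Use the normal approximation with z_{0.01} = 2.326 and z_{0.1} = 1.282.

For two independent groups with equal n: n = 2·((z_{α/2} + z_β) / d)².
z_{α/2} + z_β = 2.326 + 1.282 = 3.608.
n = 2 × (3.608 / 0.38)² = 2 × 9.495² = 2 × 90.15 = 180.3.
Round up to the next whole participant.

n = 181 per group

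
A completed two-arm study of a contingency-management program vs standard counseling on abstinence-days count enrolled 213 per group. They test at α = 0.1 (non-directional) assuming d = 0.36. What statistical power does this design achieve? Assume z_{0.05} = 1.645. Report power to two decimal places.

power ≈ 0.98

For two equal groups, power = Φ(d·√(n/2) − z_{α/2}).
d·√(n/2) = 0.36 × √(213/2) = 0.36 × 10.320 = 3.715.
z_β = 3.715 − 1.645 = 2.070.
Power = Φ(2.070) = 0.981.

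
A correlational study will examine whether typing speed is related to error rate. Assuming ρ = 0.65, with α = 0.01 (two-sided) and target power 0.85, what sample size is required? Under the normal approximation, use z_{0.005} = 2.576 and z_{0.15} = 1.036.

Fisher's z: C = ½·ln((1+r)/(1−r)) = ½·ln(4.7143) = 0.7753.
n = ((z_{α/2} + z_β)/C)² + 3.
(2.576 + 1.036) / 0.7753 = 3.612 / 0.7753 = 4.659.
n = 4.659² + 3 = 21.70 + 3 = 24.7.
Round up.

n = 25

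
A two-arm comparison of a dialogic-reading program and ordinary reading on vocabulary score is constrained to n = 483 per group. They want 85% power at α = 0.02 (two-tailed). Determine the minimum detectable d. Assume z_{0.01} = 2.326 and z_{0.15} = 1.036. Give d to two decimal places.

d_min ≈ 0.22

For two independent groups of n = 483 each: d_min = (z_{α/2} + z_β)·√(2/n).
z-sum = 2.326 + 1.036 = 3.362.
d_min = 3.362 × √(2/483) = 3.362 × 0.0643 = 0.216.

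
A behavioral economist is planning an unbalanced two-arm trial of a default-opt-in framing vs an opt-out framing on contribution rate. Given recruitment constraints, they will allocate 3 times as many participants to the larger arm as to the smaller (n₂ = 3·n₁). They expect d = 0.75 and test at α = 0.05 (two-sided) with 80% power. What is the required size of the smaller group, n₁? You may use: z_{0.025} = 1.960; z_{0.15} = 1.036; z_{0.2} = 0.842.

n₁ = 19

With allocation ratio k = n₂/n₁ = 3, Var(x̄₁−x̄₂) = σ²(1/n₁ + 1/(k·n₁)) = σ²·(k+1)/(k·n₁).
So n₁ = (1 + 1/k)·((z_{α/2} + z_β)/d)² = 1.333 × (2.802/0.75)².
n₁ = 1.333 × 13.96 = 18.6.
Round up: n₁ = 19, giving n₂ = 3 × 19 = 57.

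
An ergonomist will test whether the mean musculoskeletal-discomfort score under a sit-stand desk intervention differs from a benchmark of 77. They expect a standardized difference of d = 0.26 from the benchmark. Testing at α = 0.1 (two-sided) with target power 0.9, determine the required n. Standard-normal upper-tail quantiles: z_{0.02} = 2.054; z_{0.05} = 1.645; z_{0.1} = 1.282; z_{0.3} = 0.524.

For a one-sample test: n = ((z_{α/2} + z_β) / d)².
z_{α/2} + z_β = 1.645 + 1.282 = 2.927.
n = (2.927 / 0.26)² = 11.258² = 126.74.
Round up.

n = 127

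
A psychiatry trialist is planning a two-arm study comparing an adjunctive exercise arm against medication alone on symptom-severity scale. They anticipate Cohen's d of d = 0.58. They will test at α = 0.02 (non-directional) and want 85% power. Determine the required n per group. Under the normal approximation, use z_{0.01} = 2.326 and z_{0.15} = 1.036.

For two independent groups with equal n: n = 2·((z_{α/2} + z_β) / d)².
z_{α/2} + z_β = 2.326 + 1.036 = 3.362.
n = 2 × (3.362 / 0.58)² = 2 × 5.797² = 2 × 33.60 = 67.2.
Round up to the next whole participant.

n = 68 per group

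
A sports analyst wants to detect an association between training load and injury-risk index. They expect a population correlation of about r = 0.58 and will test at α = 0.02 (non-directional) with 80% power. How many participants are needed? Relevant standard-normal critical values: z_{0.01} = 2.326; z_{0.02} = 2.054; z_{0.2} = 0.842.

Fisher's z: C = ½·ln((1+r)/(1−r)) = ½·ln(3.7619) = 0.6625.
n = ((z_{α/2} + z_β)/C)² + 3.
(2.326 + 0.842) / 0.6625 = 3.168 / 0.6625 = 4.782.
n = 4.782² + 3 = 22.87 + 3 = 25.9.
Round up.

n = 26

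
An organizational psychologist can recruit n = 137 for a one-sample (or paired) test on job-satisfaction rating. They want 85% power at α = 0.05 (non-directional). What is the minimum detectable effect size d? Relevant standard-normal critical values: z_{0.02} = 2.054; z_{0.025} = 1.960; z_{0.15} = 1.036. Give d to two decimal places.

d_min ≈ 0.26

For a single sample (or paired design) of n = 137: d_min = (z_{α/2} + z_β)/√n.
z-sum = 1.960 + 1.036 = 2.996.
d_min = 2.996 / √137 = 2.996 / 11.705 = 0.256.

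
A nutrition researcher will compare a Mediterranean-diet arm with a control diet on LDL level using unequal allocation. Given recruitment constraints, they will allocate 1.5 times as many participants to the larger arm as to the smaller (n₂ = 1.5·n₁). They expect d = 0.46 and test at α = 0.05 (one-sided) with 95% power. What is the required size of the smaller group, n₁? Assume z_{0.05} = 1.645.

n₁ = 86

With allocation ratio k = n₂/n₁ = 1.5, Var(x̄₁−x̄₂) = σ²(1/n₁ + 1/(k·n₁)) = σ²·(k+1)/(k·n₁).
So n₁ = (1 + 1/k)·((z_{α} + z_β)/d)² = 1.667 × (3.290/0.46)².
n₁ = 1.667 × 51.15 = 85.3.
Round up: n₁ = 86, giving n₂ = 1.5 × 86 = 129.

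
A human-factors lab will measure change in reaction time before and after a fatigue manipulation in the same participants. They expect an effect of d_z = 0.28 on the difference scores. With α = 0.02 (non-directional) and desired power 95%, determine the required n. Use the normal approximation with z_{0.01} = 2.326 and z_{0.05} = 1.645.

n = 202 pairs

For a paired (one-sample on differences) test: n = ((z_{α/2} + z_β) / d)².
z_{α/2} + z_β = 2.326 + 1.645 = 3.971.
n = (3.971 / 0.28)² = 14.182² = 201.13.
Round up.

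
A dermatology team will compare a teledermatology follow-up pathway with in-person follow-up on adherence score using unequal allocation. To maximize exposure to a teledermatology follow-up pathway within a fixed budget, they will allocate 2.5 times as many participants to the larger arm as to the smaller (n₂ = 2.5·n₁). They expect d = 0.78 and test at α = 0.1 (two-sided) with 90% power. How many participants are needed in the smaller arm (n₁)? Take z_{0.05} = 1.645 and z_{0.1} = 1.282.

n₁ = 20

With allocation ratio k = n₂/n₁ = 2.5, Var(x̄₁−x̄₂) = σ²(1/n₁ + 1/(k·n₁)) = σ²·(k+1)/(k·n₁).
So n₁ = (1 + 1/k)·((z_{α/2} + z_β)/d)² = 1.400 × (2.927/0.78)².
n₁ = 1.400 × 14.08 = 19.7.
Round up: n₁ = 20, giving n₂ = 2.5 × 20 = 50.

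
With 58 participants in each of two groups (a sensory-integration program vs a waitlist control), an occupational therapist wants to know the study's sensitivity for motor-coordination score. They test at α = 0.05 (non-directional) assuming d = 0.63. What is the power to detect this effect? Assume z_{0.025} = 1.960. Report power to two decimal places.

power ≈ 0.92

For two equal groups, power = Φ(d·√(n/2) − z_{α/2}).
d·√(n/2) = 0.63 × √(58/2) = 0.63 × 5.385 = 3.393.
z_β = 3.393 − 1.960 = 1.433.
Power = Φ(1.433) = 0.924.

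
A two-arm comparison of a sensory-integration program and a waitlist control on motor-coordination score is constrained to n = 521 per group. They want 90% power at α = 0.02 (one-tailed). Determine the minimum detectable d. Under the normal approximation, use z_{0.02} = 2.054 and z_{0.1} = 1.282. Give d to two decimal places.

For two independent groups of n = 521 each: d_min = (z_{α} + z_β)·√(2/n).
z-sum = 2.054 + 1.282 = 3.336.
d_min = 3.336 × √(2/521) = 3.336 × 0.0620 = 0.207.

d_min ≈ 0.21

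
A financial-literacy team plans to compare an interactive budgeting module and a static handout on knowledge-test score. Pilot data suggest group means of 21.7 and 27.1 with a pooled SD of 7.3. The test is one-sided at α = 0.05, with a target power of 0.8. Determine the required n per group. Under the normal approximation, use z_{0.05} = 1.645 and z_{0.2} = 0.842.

Cohen's d = |M₁ − M₂| / SD_pooled = |21.7 − 27.1| / 7.3 = 5.4 / 7.3 = 0.740.
For two independent groups with equal n: n = 2·((z_{α} + z_β) / d)².
z_{α} + z_β = 1.645 + 0.842 = 2.487.
n = 2 × (2.487 / 0.740)² = 2 × 3.361² = 2 × 11.30 = 22.6.
Round up to the next whole participant.

n = 23 per group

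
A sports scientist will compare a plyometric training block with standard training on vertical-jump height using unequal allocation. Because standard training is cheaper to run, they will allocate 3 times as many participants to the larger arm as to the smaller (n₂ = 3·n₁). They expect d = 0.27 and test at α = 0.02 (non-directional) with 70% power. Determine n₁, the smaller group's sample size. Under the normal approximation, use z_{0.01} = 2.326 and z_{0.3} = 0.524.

With allocation ratio k = n₂/n₁ = 3, Var(x̄₁−x̄₂) = σ²(1/n₁ + 1/(k·n₁)) = σ²·(k+1)/(k·n₁).
So n₁ = (1 + 1/k)·((z_{α/2} + z_β)/d)² = 1.333 × (2.850/0.27)².
n₁ = 1.333 × 111.42 = 148.6.
Round up: n₁ = 149, giving n₂ = 3 × 149 = 447.

n₁ = 149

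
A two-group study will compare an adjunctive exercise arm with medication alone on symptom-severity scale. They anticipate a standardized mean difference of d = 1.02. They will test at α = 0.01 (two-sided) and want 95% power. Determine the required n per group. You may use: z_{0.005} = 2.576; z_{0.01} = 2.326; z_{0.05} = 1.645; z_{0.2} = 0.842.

For two independent groups with equal n: n = 2·((z_{α/2} + z_β) / d)².
z_{α/2} + z_β = 2.576 + 1.645 = 4.221.
n = 2 × (4.221 / 1.02)² = 2 × 4.138² = 2 × 17.12 = 34.2.
Round up to the next whole participant.

n = 35 per group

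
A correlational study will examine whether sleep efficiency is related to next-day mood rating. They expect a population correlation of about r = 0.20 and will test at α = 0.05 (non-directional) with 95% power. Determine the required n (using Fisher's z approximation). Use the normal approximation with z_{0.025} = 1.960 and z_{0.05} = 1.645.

n = 320

Fisher's z: C = ½·ln((1+r)/(1−r)) = ½·ln(1.5000) = 0.2027.
n = ((z_{α/2} + z_β)/C)² + 3.
(1.960 + 1.645) / 0.2027 = 3.605 / 0.2027 = 17.785.
n = 17.785² + 3 = 316.30 + 3 = 319.3.
Round up.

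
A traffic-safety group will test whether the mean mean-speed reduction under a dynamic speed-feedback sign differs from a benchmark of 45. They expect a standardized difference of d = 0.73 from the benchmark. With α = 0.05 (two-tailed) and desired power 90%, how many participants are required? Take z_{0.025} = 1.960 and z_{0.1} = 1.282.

For a one-sample test: n = ((z_{α/2} + z_β) / d)².
z_{α/2} + z_β = 1.960 + 1.282 = 3.242.
n = (3.242 / 0.73)² = 4.441² = 19.72.
Round up.

n = 20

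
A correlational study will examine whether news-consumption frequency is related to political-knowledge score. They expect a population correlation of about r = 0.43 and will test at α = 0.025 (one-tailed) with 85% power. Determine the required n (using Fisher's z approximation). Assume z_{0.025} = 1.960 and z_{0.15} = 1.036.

n = 46

Fisher's z: C = ½·ln((1+r)/(1−r)) = ½·ln(2.5088) = 0.4599.
n = ((z_{α} + z_β)/C)² + 3.
(1.960 + 1.036) / 0.4599 = 2.996 / 0.4599 = 6.514.
n = 6.514² + 3 = 42.44 + 3 = 45.4.
Round up.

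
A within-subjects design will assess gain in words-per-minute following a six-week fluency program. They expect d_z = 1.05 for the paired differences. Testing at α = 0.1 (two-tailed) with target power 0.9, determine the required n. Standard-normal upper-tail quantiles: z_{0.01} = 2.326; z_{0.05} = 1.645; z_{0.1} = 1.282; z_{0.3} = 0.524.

n = 8 pairs

For a paired (one-sample on differences) test: n = ((z_{α/2} + z_β) / d)².
z_{α/2} + z_β = 1.645 + 1.282 = 2.927.
n = (2.927 / 1.05)² = 2.788² = 7.77.
Round up.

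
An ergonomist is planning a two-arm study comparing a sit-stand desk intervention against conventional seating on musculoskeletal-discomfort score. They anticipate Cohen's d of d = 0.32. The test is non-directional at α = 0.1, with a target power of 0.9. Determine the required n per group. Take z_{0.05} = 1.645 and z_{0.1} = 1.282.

n = 168 per group

For two independent groups with equal n: n = 2·((z_{α/2} + z_β) / d)².
z_{α/2} + z_β = 1.645 + 1.282 = 2.927.
n = 2 × (2.927 / 0.32)² = 2 × 9.147² = 2 × 83.67 = 167.3.
Round up to the next whole participant.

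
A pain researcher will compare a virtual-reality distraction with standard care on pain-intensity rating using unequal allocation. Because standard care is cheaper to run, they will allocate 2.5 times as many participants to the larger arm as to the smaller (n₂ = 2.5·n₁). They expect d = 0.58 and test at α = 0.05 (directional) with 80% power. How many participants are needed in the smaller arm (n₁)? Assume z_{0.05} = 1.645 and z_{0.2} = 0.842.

n₁ = 26

With allocation ratio k = n₂/n₁ = 2.5, Var(x̄₁−x̄₂) = σ²(1/n₁ + 1/(k·n₁)) = σ²·(k+1)/(k·n₁).
So n₁ = (1 + 1/k)·((z_{α} + z_β)/d)² = 1.400 × (2.487/0.58)².
n₁ = 1.400 × 18.39 = 25.7.
Round up: n₁ = 26, giving n₂ = 2.5 × 26 = 65.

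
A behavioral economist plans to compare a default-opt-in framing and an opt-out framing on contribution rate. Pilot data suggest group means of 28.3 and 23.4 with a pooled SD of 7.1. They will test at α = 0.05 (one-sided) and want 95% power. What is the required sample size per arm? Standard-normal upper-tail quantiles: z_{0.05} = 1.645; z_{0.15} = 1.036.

Cohen's d = |M₁ − M₂| / SD_pooled = |28.3 − 23.4| / 7.1 = 4.9 / 7.1 = 0.690.
For two independent groups with equal n: n = 2·((z_{α} + z_β) / d)².
z_{α} + z_β = 1.645 + 1.645 = 3.290.
n = 2 × (3.290 / 0.690)² = 2 × 4.768² = 2 × 22.73 = 45.5.
Round up to the next whole participant.

n = 46 per group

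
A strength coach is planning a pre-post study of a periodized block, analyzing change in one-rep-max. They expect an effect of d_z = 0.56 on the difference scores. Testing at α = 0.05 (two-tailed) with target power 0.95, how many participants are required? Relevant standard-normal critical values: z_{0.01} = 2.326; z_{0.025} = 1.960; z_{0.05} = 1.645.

n = 42 pairs

For a paired (one-sample on differences) test: n = ((z_{α/2} + z_β) / d)².
z_{α/2} + z_β = 1.960 + 1.645 = 3.605.
n = (3.605 / 0.56)² = 6.437² = 41.44.
Round up.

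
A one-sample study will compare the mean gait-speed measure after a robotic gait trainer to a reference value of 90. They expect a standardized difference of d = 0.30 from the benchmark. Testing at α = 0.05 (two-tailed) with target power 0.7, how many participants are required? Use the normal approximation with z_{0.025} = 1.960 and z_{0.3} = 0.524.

n = 69

For a one-sample test: n = ((z_{α/2} + z_β) / d)².
z_{α/2} + z_β = 1.960 + 0.524 = 2.484.
n = (2.484 / 0.30)² = 8.280² = 68.56.
Round up.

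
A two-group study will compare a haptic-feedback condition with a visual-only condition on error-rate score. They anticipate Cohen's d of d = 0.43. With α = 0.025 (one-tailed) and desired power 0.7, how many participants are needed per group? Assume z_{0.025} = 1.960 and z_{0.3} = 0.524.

n = 67 per group

For two independent groups with equal n: n = 2·((z_{α} + z_β) / d)².
z_{α} + z_β = 1.960 + 0.524 = 2.484.
n = 2 × (2.484 / 0.43)² = 2 × 5.777² = 2 × 33.37 = 66.7.
Round up to the next whole participant.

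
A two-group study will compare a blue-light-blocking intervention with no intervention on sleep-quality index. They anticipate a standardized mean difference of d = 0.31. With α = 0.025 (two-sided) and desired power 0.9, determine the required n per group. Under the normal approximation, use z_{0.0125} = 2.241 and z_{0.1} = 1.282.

n = 259 per group

For two independent groups with equal n: n = 2·((z_{α/2} + z_β) / d)².
z_{α/2} + z_β = 2.241 + 1.282 = 3.523.
n = 2 × (3.523 / 0.31)² = 2 × 11.365² = 2 × 129.15 = 258.3.
Round up to the next whole participant.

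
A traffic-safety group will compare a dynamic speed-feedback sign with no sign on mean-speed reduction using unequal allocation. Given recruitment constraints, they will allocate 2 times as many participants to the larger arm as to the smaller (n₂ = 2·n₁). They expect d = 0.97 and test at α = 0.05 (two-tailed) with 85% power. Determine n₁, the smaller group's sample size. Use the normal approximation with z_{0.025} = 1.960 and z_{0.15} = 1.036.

n₁ = 15

With allocation ratio k = n₂/n₁ = 2, Var(x̄₁−x̄₂) = σ²(1/n₁ + 1/(k·n₁)) = σ²·(k+1)/(k·n₁).
So n₁ = (1 + 1/k)·((z_{α/2} + z_β)/d)² = 1.500 × (2.996/0.97)².
n₁ = 1.500 × 9.54 = 14.3.
Round up: n₁ = 15, giving n₂ = 2 × 15 = 30.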